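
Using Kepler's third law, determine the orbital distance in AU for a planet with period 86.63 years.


a = P^(2/3) = 86.63^(2/3) = 19.5785

19.5785 AU


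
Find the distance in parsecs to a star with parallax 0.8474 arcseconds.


d = 1/p = 1/0.8474 = 1.1801

1.1801 pc


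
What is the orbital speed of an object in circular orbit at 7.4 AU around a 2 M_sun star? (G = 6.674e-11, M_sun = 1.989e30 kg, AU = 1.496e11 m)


v = sqrt(GM/r) = sqrt(6.674e-11 * 3.978e+30 / 1.107e+12) = 15486.1633

15486.1633 m/s


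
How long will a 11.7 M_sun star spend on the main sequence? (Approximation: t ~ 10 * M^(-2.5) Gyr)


t = 10 * M^(-2.5) = 10 * 11.7^(-2.5) = 0.0214

0.0214 Gyr


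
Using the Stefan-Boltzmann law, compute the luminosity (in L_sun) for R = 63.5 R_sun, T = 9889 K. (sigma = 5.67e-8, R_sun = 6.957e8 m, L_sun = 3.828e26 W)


R = 63.5 * 6.957e8 m = 4.417695e+10 m. L = 4*pi*R^2*sigma*T^4 = 4*pi*(4.417695e+10)^2 * 5.67e-8 * 9889^4 = 1.329823146e+31 W. L/L_sun = 1.329823146e+31 / 3.828e26 = 34739.3716

34739.3716 L_sun


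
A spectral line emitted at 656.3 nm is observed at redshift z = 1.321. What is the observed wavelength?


lam_obs = lam_emit * (1 + z) = 656.3 * (1 + 1.321) = 1523.2723

1523.2723 nm


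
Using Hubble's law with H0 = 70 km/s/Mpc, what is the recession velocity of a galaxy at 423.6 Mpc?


v = H0 * d = 70 * 423.6 = 29652.0

29652.0 km/s


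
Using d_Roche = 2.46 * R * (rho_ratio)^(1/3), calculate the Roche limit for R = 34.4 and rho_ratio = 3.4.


d_Roche = 2.46 * 34.4 * 3.4^(1/3) = 127.2487

127.2487


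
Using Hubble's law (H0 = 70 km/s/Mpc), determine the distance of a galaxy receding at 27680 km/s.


d = v / H0 = 27680 / 70 = 395.4286

395.4286 Mpc


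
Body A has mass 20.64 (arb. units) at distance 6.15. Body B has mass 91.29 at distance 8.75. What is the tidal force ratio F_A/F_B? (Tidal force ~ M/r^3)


Ratio = (M1/r1^3) / (M2/r2^3) = (20.64/6.15^3) / (91.29/8.75^3) = 0.6512

0.6512


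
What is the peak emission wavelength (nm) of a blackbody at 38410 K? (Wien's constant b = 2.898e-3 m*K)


lam_max = b / T = 2.898e-3 / 38410 = 7.545e-08 m = 75.4491 nm

75.4491 nm


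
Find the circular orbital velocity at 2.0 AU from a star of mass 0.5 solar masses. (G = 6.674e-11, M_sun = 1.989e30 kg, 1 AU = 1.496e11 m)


v = sqrt(GM/r) = sqrt(6.674e-11 * 9.945e+29 / 2.992e+11) = 14894.1149

14894.1149 m/s


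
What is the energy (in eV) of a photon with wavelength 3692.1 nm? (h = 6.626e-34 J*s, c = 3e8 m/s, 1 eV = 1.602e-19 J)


E = hc/lambda = 6.626e-34 * 3e8 / 3.692e-06 = 5.384e-20 J = 0.3361 eV

0.3361 eV


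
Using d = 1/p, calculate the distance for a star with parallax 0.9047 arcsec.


d = 1/p = 1/0.9047 = 1.1053

1.1053 pc


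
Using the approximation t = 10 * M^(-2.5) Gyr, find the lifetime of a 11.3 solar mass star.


t = 10 * M^(-2.5) = 10 * 11.3^(-2.5) = 0.0233

0.0233 Gyr


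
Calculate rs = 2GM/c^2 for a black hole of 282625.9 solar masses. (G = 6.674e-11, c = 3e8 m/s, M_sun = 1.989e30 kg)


M = 282625.9 * 1.989e30 kg = 5.621429151e+35 kg. rs = 2GM/c^2 = 2 * 6.674e-11 * 5.621429151e+35 / (3e8)^2 = 8.337e+08

8.337e+08 m


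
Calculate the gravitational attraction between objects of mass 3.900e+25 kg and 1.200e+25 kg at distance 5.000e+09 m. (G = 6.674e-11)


F = G*m1*m2/r^2 = 6.674e-11 * 3.900e+25 * 1.200e+25 / (5.000e+09)^2 = 6.674e-11 * 4.680e+50 / 2.500e+19 = 1.249e+21

1.249e+21 N


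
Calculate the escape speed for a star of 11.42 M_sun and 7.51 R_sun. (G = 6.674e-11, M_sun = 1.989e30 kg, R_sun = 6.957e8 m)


M = 11.42 * 1.989e30 kg = 2.271438e+31 kg; R = 7.51 * 6.957e8 m = 5.224707e+09 m. v_esc = sqrt(2GM/R) = sqrt(2 * 6.674e-11 * 2.271438e+31 / 5.224707e+09) = 761776.5023

761776.5023 m/s


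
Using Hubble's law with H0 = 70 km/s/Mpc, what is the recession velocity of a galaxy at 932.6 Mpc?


v = H0 * d = 70 * 932.6 = 65282.0

65282.0 km/s


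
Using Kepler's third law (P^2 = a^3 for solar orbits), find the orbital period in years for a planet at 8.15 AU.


P = a^(3/2) = 8.15^1.5 = 23.2668

23.2668 years


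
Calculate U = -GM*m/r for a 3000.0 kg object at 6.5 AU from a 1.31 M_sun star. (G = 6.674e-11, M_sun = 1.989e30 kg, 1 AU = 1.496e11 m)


M = 1.31 * 1.989e30 kg = 2.60559e+30 kg; r = 6.5 AU * 1.496e11 m/AU = 9.724e+11 m. U = -GM*m/r = -(6.674e-11 * 2.60559e+30 * 3000.0) / 9.724e+11 = -5.365e+11

-5.365e+11 J


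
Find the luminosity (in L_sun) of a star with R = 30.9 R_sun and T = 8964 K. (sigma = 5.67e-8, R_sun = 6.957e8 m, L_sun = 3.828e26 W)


R = 30.9 * 6.957e8 m = 2.149713e+10 m. L = 4*pi*R^2*sigma*T^4 = 4*pi*(2.149713e+10)^2 * 5.67e-8 * 8964^4 = 2.125990306e+30 W. L/L_sun = 2.125990306e+30 / 3.828e26 = 5553.7887

5553.7887 L_sun


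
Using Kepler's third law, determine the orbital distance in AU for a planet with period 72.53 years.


a = P^(2/3) = 72.53^(2/3) = 17.3918

17.3918 AU


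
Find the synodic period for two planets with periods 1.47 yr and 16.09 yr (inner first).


1/P_syn = |1/P1 - 1/P2| = |1/1.47 - 1/16.09| => P_syn = 1.6178

1.6178 years


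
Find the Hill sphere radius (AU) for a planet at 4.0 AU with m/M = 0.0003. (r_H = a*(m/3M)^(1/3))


r_H = a * (m/3M)^(1/3) = 4.0 * (0.0003/3)^(1/3) = 0.1857

0.1857 AU


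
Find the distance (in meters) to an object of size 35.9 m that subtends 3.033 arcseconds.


D = size / theta_rad, theta_rad = 3.033 * pi/(180*3600) = 1.470e-05, D = 2.441e+06

2.441e+06 m


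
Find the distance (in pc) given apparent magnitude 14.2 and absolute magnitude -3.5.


d = 10^((m - M + 5)/5) = 10^((14.2 - -3.5 + 5)/5) = 34673.685

34673.685 pc


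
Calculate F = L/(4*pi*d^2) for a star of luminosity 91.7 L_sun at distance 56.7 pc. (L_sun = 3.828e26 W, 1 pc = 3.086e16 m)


F = L / (4*pi*d^2) = 3.510e+28 / (4*pi*(1.750e+18)^2) = 9.124e-10

9.124e-10 W/m^2


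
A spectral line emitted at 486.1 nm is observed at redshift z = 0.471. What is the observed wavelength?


lam_obs = lam_emit * (1 + z) = 486.1 * (1 + 0.471) = 715.0531

715.0531 nm


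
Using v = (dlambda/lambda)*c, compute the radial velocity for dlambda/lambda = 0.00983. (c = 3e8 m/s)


v = (dlambda/lambda) * c = 0.00983 * 3e8 = 2.949e+06

2.949e+06 m/s


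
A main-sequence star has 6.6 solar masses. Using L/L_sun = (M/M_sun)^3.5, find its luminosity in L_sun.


L/L_sun = (M/M_sun)^3.5 = 6.6^3.5 = 738.5906

738.5906 L_sun


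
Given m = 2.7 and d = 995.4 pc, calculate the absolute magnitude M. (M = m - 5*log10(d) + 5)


M = m - 5*log10(d) + 5 = 2.7 - 5*log10(995.4) + 5 = -7.29

-7.29


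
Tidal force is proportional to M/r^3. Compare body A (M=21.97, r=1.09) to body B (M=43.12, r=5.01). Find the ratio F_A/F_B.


Ratio = (M1/r1^3) / (M2/r2^3) = (21.97/1.09^3) / (43.12/5.01^3) = 49.4749

49.4749


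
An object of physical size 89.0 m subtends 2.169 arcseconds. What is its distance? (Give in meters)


D = size / theta_rad, theta_rad = 2.169 * pi/(180*3600) = 1.052e-05, D = 8.464e+06

8.464e+06 m


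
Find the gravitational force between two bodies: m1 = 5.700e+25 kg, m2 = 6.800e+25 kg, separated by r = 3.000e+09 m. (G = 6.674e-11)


F = G*m1*m2/r^2 = 6.674e-11 * 5.700e+25 * 6.800e+25 / (3.000e+09)^2 = 6.674e-11 * 3.876e+51 / 9.000e+18 = 2.874e+22

2.874e+22 N


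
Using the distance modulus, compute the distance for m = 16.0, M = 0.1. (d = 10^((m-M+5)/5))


d = 10^((m - M + 5)/5) = 10^((16.0 - 0.1 + 5)/5) = 15135.6125

15135.6125 pc


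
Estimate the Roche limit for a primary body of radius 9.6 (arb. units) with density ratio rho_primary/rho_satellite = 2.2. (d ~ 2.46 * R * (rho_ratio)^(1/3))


d_Roche = 2.46 * 9.6 * 2.2^(1/3) = 30.7148

30.7148


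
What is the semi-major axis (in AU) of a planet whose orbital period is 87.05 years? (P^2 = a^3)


a = P^(2/3) = 87.05^(2/3) = 19.6417

19.6417 AU


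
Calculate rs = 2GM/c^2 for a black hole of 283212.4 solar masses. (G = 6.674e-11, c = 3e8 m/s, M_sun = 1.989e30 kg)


M = 283212.4 * 1.989e30 kg = 5.633094636e+35 kg. rs = 2GM/c^2 = 2 * 6.674e-11 * 5.633094636e+35 / (3e8)^2 = 8.355e+08

8.355e+08 m


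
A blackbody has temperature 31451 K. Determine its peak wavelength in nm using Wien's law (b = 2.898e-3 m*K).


lam_max = b / T = 2.898e-3 / 31451 = 9.214e-08 m = 92.1433 nm

92.1433 nm


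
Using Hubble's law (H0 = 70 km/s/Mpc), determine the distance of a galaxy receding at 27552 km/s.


d = v / H0 = 27552 / 70 = 393.6

393.6 Mpc


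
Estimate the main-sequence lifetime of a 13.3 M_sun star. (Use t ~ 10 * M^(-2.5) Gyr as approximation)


t = 10 * M^(-2.5) = 10 * 13.3^(-2.5) = 0.0155

0.0155 Gyr


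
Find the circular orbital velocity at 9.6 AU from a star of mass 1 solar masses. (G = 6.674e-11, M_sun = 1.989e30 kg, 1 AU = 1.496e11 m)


v = sqrt(GM/r) = sqrt(6.674e-11 * 1.989e+30 / 1.436e+12) = 9614.1098

9614.1098 m/s


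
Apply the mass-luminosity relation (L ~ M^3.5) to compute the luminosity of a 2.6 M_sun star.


L/L_sun = (M/M_sun)^3.5 = 2.6^3.5 = 28.3404

28.3404 L_sun


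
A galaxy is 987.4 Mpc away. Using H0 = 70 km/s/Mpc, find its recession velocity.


v = H0 * d = 70 * 987.4 = 69118.0

69118.0 km/s


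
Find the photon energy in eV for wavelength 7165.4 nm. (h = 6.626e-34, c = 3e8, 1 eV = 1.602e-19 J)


E = hc/lambda = 6.626e-34 * 3e8 / 7.165e-06 = 2.774e-20 J = 0.1732 eV

0.1732 eV


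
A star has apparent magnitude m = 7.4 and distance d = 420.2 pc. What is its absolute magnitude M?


M = m - 5*log10(d) + 5 = 7.4 - 5*log10(420.2) + 5 = -0.7173

-0.7173


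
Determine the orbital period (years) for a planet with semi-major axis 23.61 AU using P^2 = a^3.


P = a^(3/2) = 23.61^1.5 = 114.7213

114.7213 years


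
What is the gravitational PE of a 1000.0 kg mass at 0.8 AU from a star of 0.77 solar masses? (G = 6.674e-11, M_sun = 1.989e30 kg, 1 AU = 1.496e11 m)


M = 0.77 * 1.989e30 kg = 1.53153e+30 kg; r = 0.8 AU * 1.496e11 m/AU = 1.1968e+11 m. U = -GM*m/r = -(6.674e-11 * 1.53153e+30 * 1000.0) / 1.1968e+11 = -8.541e+11

-8.541e+11 J


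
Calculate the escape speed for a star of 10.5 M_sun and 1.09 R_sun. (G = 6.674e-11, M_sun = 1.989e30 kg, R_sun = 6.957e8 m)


M = 10.5 * 1.989e30 kg = 2.08845e+31 kg; R = 1.09 * 6.957e8 m = 7.58313e+08 m. v_esc = sqrt(2GM/R) = sqrt(2 * 6.674e-11 * 2.08845e+31 / 7.58313e+08) = 1.917e+06

1.917e+06 m/s


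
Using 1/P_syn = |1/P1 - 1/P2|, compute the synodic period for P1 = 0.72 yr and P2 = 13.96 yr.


1/P_syn = |1/P1 - 1/P2| = |1/0.72 - 1/13.96| => P_syn = 0.7592

0.7592 years


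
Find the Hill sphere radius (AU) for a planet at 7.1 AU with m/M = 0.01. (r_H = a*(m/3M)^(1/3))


r_H = a * (m/3M)^(1/3) = 7.1 * (0.01/3)^(1/3) = 1.0606

1.0606 AU


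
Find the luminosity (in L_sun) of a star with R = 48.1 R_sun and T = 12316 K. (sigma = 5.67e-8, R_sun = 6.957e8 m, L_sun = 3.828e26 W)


R = 48.1 * 6.957e8 m = 3.346317e+10 m. L = 4*pi*R^2*sigma*T^4 = 4*pi*(3.346317e+10)^2 * 5.67e-8 * 12316^4 = 1.835717311e+31 W. L/L_sun = 1.835717311e+31 / 3.828e26 = 47954.9977

47954.9977 L_sun


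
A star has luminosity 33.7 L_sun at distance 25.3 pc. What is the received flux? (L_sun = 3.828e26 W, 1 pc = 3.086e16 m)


F = L / (4*pi*d^2) = 1.290e+28 / (4*pi*(7.808e+17)^2) = 1.684e-09

1.684e-09 W/m^2


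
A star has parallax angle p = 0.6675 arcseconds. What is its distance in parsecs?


d = 1/p = 1/0.6675 = 1.4981

1.4981 pc


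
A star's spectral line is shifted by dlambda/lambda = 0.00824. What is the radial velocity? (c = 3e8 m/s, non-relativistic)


v = (dlambda/lambda) * c = 0.00824 * 3e8 = 2.472e+06

2.472e+06 m/s


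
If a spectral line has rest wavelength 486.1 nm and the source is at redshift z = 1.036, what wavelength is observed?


lam_obs = lam_emit * (1 + z) = 486.1 * (1 + 1.036) = 989.6996

989.6996 nm


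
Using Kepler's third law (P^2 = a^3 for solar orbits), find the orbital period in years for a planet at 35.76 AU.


P = a^(3/2) = 35.76^1.5 = 213.8436

213.8436 years


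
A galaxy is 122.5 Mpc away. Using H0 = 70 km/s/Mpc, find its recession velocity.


v = H0 * d = 70 * 122.5 = 8575.0

8575.0 km/s


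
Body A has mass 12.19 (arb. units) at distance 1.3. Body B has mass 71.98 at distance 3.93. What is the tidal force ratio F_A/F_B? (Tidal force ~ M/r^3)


Ratio = (M1/r1^3) / (M2/r2^3) = (12.19/1.3^3) / (71.98/3.93^3) = 4.6789

4.6789


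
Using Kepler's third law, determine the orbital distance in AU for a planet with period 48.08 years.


a = P^(2/3) = 48.08^(2/3) = 13.2224

13.2224 AU


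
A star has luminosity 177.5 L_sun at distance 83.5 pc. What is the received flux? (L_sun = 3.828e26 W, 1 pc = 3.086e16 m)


F = L / (4*pi*d^2) = 6.795e+28 / (4*pi*(2.577e+18)^2) = 8.143e-10

8.143e-10 W/m^2


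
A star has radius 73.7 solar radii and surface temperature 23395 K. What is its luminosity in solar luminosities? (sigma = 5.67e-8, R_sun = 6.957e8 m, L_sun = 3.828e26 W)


R = 73.7 * 6.957e8 m = 5.127309e+10 m. L = 4*pi*R^2*sigma*T^4 = 4*pi*(5.127309e+10)^2 * 5.67e-8 * 23395^4 = 5.611307949e+32 W. L/L_sun = 5.611307949e+32 / 3.828e26 = 1.466e+06

1.466e+06 L_sun


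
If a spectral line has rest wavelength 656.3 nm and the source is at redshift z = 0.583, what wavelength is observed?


lam_obs = lam_emit * (1 + z) = 656.3 * (1 + 0.583) = 1038.9229

1038.9229 nm


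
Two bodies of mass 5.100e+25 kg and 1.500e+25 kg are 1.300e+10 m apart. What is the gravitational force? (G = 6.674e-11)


F = G*m1*m2/r^2 = 6.674e-11 * 5.100e+25 * 1.500e+25 / (1.300e+10)^2 = 6.674e-11 * 7.650e+50 / 1.690e+20 = 3.021e+20

3.021e+20 N


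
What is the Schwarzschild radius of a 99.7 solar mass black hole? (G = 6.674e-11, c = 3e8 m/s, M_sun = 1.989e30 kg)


M = 99.7 * 1.989e30 kg = 1.983033e+32 kg. rs = 2GM/c^2 = 2 * 6.674e-11 * 1.983033e+32 / (3e8)^2 = 294105.8276

294105.8276 m


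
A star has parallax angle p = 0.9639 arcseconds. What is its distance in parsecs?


d = 1/p = 1/0.9639 = 1.0375

1.0375 pc


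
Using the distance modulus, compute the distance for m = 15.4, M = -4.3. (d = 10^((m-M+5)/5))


d = 10^((m - M + 5)/5) = 10^((15.4 - -4.3 + 5)/5) = 87096.359

87096.359 pc


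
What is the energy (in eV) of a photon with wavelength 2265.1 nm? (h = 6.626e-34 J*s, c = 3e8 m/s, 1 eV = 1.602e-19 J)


E = hc/lambda = 6.626e-34 * 3e8 / 2.265e-06 = 8.776e-20 J = 0.5478 eV

0.5478 eV


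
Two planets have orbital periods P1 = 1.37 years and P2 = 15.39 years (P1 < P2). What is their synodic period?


1/P_syn = |1/P1 - 1/P2| = |1/1.37 - 1/15.39| => P_syn = 1.5039

1.5039 years


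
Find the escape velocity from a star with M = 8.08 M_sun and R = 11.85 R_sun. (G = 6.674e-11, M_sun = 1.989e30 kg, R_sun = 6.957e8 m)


M = 8.08 * 1.989e30 kg = 1.607112e+31 kg; R = 11.85 * 6.957e8 m = 8.244045e+09 m. v_esc = sqrt(2GM/R) = sqrt(2 * 6.674e-11 * 1.607112e+31 / 8.244045e+09) = 510106.6604

510106.6604 m/s


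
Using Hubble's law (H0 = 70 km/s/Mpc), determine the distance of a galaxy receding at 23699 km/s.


d = v / H0 = 23699 / 70 = 338.5571

338.5571 Mpc


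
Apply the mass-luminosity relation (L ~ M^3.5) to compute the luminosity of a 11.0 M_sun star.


L/L_sun = (M/M_sun)^3.5 = 11.0^3.5 = 4414.4276

4414.4276 L_sun


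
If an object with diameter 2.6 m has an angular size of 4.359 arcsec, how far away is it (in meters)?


D = size / theta_rad, theta_rad = 4.359 * pi/(180*3600) = 2.113e-05, D = 123030.1666

123030.1666 m


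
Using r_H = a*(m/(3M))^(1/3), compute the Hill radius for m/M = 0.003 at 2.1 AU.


r_H = a * (m/3M)^(1/3) = 2.1 * (0.003/3)^(1/3) = 0.21

0.21 AU


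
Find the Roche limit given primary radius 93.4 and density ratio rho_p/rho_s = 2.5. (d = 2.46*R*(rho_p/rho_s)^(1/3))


d_Roche = 2.46 * 93.4 * 2.5^(1/3) = 311.8377

311.8377


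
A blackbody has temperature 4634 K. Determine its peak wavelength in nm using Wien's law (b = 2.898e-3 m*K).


lam_max = b / T = 2.898e-3 / 4634 = 6.254e-07 m = 625.3776 nm

625.3776 nm


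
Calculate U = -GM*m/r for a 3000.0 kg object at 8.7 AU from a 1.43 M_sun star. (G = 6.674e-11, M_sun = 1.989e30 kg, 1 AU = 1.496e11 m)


M = 1.43 * 1.989e30 kg = 2.84427e+30 kg; r = 8.7 AU * 1.496e11 m/AU = 1.30152e+12 m. U = -GM*m/r = -(6.674e-11 * 2.84427e+30 * 3000.0) / 1.30152e+12 = -4.375e+11

-4.375e+11 J


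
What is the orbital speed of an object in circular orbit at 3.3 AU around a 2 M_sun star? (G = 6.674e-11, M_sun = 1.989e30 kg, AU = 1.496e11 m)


v = sqrt(GM/r) = sqrt(6.674e-11 * 3.978e+30 / 4.937e+11) = 23190.1055

23190.1055 m/s


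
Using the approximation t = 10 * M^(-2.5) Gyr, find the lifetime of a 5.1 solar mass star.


t = 10 * M^(-2.5) = 10 * 5.1^(-2.5) = 0.1702

0.1702 Gyr


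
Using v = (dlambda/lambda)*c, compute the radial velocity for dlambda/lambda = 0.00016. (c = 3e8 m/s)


v = (dlambda/lambda) * c = 0.00016 * 3e8 = 48000.0

48000.0 m/s


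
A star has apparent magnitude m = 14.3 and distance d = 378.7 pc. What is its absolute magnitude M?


M = m - 5*log10(d) + 5 = 14.3 - 5*log10(378.7) + 5 = 6.4085

6.4085


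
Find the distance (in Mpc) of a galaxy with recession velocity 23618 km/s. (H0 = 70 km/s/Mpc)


d = v / H0 = 23618 / 70 = 337.4

337.4 Mpc


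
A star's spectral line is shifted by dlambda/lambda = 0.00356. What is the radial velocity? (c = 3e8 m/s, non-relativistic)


v = (dlambda/lambda) * c = 0.00356 * 3e8 = 1.068e+06

1.068e+06 m/s


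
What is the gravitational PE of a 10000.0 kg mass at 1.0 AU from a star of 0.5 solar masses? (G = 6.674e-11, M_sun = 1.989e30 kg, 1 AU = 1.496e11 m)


M = 0.5 * 1.989e30 kg = 9.945e+29 kg; r = 1.0 AU * 1.496e11 m/AU = 1.496e+11 m. U = -GM*m/r = -(6.674e-11 * 9.945e+29 * 10000.0) / 1.496e+11 = -4.437e+12

-4.437e+12 J


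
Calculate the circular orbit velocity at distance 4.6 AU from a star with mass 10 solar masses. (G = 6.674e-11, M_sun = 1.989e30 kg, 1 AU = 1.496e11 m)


v = sqrt(GM/r) = sqrt(6.674e-11 * 1.989e+31 / 6.882e+11) = 43920.3488

43920.3488 m/s


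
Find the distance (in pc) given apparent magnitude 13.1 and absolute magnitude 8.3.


d = 10^((m - M + 5)/5) = 10^((13.1 - 8.3 + 5)/5) = 91.2011

91.2011 pc


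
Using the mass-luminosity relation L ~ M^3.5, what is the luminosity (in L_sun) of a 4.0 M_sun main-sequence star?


L/L_sun = (M/M_sun)^3.5 = 4.0^3.5 = 128.0

128.0 L_sun


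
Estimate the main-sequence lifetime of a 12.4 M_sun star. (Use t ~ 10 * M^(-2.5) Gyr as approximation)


t = 10 * M^(-2.5) = 10 * 12.4^(-2.5) = 0.0185

0.0185 Gyr


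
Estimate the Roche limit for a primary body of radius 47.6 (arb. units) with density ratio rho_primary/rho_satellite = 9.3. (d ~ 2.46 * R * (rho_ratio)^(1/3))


d_Roche = 2.46 * 47.6 * 9.3^(1/3) = 246.2463

246.2463


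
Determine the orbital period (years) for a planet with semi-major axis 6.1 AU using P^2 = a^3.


P = a^(3/2) = 6.1^1.5 = 15.0659

15.0659 years


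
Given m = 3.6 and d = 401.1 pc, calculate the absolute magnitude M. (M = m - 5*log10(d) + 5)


M = m - 5*log10(d) + 5 = 3.6 - 5*log10(401.1) + 5 = -4.4163

-4.4163


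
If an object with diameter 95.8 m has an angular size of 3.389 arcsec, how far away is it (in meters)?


D = size / theta_rad, theta_rad = 3.389 * pi/(180*3600) = 1.643e-05, D = 5.831e+06

5.831e+06 m


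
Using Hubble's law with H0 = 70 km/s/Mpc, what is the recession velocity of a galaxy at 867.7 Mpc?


v = H0 * d = 70 * 867.7 = 60739.0

60739.0 km/s


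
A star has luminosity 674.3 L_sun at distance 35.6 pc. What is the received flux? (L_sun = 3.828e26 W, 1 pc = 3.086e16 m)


F = L / (4*pi*d^2) = 2.581e+29 / (4*pi*(1.099e+18)^2) = 1.702e-08

1.702e-08 W/m^2


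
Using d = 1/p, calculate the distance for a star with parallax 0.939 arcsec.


d = 1/p = 1/0.939 = 1.065

1.065 pc


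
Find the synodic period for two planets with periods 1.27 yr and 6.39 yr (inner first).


1/P_syn = |1/P1 - 1/P2| = |1/1.27 - 1/6.39| => P_syn = 1.585

1.585 years


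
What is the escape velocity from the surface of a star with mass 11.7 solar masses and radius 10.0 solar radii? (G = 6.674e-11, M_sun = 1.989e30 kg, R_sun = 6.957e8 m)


M = 11.7 * 1.989e30 kg = 2.32713e+31 kg; R = 10.0 * 6.957e8 m = 6.957e+09 m. v_esc = sqrt(2GM/R) = sqrt(2 * 6.674e-11 * 2.32713e+31 / 6.957e+09) = 668201.4593

668201.4593 m/s


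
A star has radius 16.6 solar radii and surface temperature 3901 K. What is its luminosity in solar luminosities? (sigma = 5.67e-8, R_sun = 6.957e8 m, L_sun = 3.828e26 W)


R = 16.6 * 6.957e8 m = 1.154862e+10 m. L = 4*pi*R^2*sigma*T^4 = 4*pi*(1.154862e+10)^2 * 5.67e-8 * 3901^4 = 2.200680053e+28 W. L/L_sun = 2.200680053e+28 / 3.828e26 = 57.489

57.489 L_sun


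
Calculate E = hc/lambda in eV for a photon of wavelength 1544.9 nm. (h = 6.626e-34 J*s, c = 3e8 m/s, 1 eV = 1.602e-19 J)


E = hc/lambda = 6.626e-34 * 3e8 / 1.545e-06 = 1.287e-19 J = 0.8032 eV

0.8032 eV


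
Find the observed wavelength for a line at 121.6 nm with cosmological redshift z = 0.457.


lam_obs = lam_emit * (1 + z) = 121.6 * (1 + 0.457) = 177.1712

177.1712 nm


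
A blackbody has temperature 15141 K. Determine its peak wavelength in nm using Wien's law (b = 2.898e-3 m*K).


lam_max = b / T = 2.898e-3 / 15141 = 1.914e-07 m = 191.4008 nm

191.4008 nm


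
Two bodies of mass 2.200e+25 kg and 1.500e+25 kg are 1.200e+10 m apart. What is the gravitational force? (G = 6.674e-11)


F = G*m1*m2/r^2 = 6.674e-11 * 2.200e+25 * 1.500e+25 / (1.200e+10)^2 = 6.674e-11 * 3.300e+50 / 1.440e+20 = 1.529e+20

1.529e+20 N


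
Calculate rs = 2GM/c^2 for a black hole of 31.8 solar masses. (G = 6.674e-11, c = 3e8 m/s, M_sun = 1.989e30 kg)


M = 31.8 * 1.989e30 kg = 6.32502e+31 kg. rs = 2GM/c^2 = 2 * 6.674e-11 * 6.32502e+31 / (3e8)^2 = 93807.0744

93807.0744 m


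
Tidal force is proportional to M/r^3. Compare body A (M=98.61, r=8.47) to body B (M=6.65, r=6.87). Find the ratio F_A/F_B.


Ratio = (M1/r1^3) / (M2/r2^3) = (98.61/8.47^3) / (6.65/6.87^3) = 7.9126

7.9126


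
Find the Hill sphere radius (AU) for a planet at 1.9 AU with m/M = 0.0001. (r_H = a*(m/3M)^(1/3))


r_H = a * (m/3M)^(1/3) = 1.9 * (0.0001/3)^(1/3) = 0.0611

0.0611 AU


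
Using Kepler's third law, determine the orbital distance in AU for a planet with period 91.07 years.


a = P^(2/3) = 91.07^(2/3) = 20.2419

20.2419 AU


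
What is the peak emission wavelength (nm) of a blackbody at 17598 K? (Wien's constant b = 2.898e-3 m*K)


lam_max = b / T = 2.898e-3 / 17598 = 1.647e-07 m = 164.6778 nm

164.6778 nm


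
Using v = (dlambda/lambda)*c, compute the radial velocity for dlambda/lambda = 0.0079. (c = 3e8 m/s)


v = (dlambda/lambda) * c = 0.0079 * 3e8 = 2.370e+06

2.370e+06 m/s


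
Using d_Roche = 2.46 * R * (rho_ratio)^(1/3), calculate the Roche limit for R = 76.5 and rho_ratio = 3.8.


d_Roche = 2.46 * 76.5 * 3.8^(1/3) = 293.6688

293.6688


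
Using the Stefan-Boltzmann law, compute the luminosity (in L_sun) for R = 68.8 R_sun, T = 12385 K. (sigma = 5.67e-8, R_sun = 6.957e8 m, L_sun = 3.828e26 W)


R = 68.8 * 6.957e8 m = 4.786416e+10 m. L = 4*pi*R^2*sigma*T^4 = 4*pi*(4.786416e+10)^2 * 5.67e-8 * 12385^4 = 3.840589142e+31 W. L/L_sun = 3.840589142e+31 / 3.828e26 = 100328.87

100328.87 L_sun


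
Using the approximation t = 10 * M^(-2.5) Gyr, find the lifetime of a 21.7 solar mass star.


t = 10 * M^(-2.5) = 10 * 21.7^(-2.5) = 0.0046

0.0046 Gyr


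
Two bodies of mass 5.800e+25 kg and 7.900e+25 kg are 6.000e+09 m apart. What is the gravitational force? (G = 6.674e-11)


F = G*m1*m2/r^2 = 6.674e-11 * 5.800e+25 * 7.900e+25 / (6.000e+09)^2 = 6.674e-11 * 4.582e+51 / 3.600e+19 = 8.495e+21

8.495e+21 N


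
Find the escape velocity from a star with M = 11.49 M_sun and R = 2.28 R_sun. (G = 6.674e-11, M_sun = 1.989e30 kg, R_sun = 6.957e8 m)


M = 11.49 * 1.989e30 kg = 2.285361e+31 kg; R = 2.28 * 6.957e8 m = 1.586196e+09 m. v_esc = sqrt(2GM/R) = sqrt(2 * 6.674e-11 * 2.285361e+31 / 1.586196e+09) = 1.387e+06

1.387e+06 m/s


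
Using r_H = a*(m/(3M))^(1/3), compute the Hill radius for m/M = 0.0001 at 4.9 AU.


r_H = a * (m/3M)^(1/3) = 4.9 * (0.0001/3)^(1/3) = 0.1577

0.1577 AU


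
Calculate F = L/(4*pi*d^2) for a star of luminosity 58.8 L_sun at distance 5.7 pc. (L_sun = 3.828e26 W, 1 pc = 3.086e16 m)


F = L / (4*pi*d^2) = 2.251e+28 / (4*pi*(1.759e+17)^2) = 5.789e-08

5.789e-08 W/m^2


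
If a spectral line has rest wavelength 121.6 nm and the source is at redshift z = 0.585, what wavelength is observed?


lam_obs = lam_emit * (1 + z) = 121.6 * (1 + 0.585) = 192.736

192.736 nm


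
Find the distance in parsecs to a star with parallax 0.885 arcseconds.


d = 1/p = 1/0.885 = 1.1299

1.1299 pc


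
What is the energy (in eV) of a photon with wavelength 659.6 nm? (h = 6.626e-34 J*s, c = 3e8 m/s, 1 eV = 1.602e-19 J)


E = hc/lambda = 6.626e-34 * 3e8 / 6.596e-07 = 3.014e-19 J = 1.8812 eV

1.8812 eV


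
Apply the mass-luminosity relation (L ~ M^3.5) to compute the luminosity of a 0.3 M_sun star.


L/L_sun = (M/M_sun)^3.5 = 0.3^3.5 = 0.0148

0.0148 L_sun


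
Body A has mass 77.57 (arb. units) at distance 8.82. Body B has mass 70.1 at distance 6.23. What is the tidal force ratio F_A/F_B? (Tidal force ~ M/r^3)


Ratio = (M1/r1^3) / (M2/r2^3) = (77.57/8.82^3) / (70.1/6.23^3) = 0.39

0.39


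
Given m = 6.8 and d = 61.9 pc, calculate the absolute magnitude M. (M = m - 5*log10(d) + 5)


M = m - 5*log10(d) + 5 = 6.8 - 5*log10(61.9) + 5 = 2.8415

2.8415


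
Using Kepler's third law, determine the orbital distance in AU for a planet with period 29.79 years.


a = P^(2/3) = 29.79^(2/3) = 9.6098

9.6098 AU


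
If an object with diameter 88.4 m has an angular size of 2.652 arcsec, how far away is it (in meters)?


D = size / theta_rad, theta_rad = 2.652 * pi/(180*3600) = 1.286e-05, D = 6.875e+06

6.875e+06 m


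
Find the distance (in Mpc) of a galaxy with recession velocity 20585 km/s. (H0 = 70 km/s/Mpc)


d = v / H0 = 20585 / 70 = 294.0714

294.0714 Mpc


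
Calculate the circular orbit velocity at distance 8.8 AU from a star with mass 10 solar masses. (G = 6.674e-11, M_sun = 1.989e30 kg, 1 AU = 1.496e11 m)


v = sqrt(GM/r) = sqrt(6.674e-11 * 1.989e+31 / 1.316e+12) = 31754.3597

31754.3597 m/s


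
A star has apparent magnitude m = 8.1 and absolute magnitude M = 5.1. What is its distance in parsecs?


d = 10^((m - M + 5)/5) = 10^((8.1 - 5.1 + 5)/5) = 39.8107

39.8107 pc


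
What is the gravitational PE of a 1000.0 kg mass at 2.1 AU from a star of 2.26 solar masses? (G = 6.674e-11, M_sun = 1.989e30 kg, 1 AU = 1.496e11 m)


M = 2.26 * 1.989e30 kg = 4.49514e+30 kg; r = 2.1 AU * 1.496e11 m/AU = 3.1416e+11 m. U = -GM*m/r = -(6.674e-11 * 4.49514e+30 * 1000.0) / 3.1416e+11 = -9.549e+11

-9.549e+11 J


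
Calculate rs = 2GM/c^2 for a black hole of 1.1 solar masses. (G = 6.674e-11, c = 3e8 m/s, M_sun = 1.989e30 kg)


M = 1.1 * 1.989e30 kg = 2.1879e+30 kg. rs = 2GM/c^2 = 2 * 6.674e-11 * 2.1879e+30 / (3e8)^2 = 3244.8988

3244.8988 m


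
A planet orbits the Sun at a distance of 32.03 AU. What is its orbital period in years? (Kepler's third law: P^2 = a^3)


P = a^(3/2) = 32.03^1.5 = 181.274

181.274 years


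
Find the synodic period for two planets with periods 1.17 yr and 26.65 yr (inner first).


1/P_syn = |1/P1 - 1/P2| = |1/1.17 - 1/26.65| => P_syn = 1.2237

1.2237 years


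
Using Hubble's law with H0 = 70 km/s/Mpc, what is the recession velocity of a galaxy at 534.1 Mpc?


v = H0 * d = 70 * 534.1 = 37387.0

37387.0 km/s


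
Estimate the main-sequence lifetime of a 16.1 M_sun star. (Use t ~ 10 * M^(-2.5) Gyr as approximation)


t = 10 * M^(-2.5) = 10 * 16.1^(-2.5) = 0.0096

0.0096 Gyr


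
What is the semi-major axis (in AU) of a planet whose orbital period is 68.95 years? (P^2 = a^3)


a = P^(2/3) = 68.95^(2/3) = 16.8147

16.8147 AU


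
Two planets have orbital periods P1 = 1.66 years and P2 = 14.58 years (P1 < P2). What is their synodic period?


1/P_syn = |1/P1 - 1/P2| = |1/1.66 - 1/14.58| => P_syn = 1.8733

1.8733 years


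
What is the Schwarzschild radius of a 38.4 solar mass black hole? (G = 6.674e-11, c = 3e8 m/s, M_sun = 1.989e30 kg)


M = 38.4 * 1.989e30 kg = 7.63776e+31 kg. rs = 2GM/c^2 = 2 * 6.674e-11 * 7.63776e+31 / (3e8)^2 = 113276.4672

113276.4672 m


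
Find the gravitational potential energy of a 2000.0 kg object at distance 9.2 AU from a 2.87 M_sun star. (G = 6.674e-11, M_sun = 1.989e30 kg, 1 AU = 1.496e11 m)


M = 2.87 * 1.989e30 kg = 5.70843e+30 kg; r = 9.2 AU * 1.496e11 m/AU = 1.37632e+12 m. U = -GM*m/r = -(6.674e-11 * 5.70843e+30 * 2000.0) / 1.37632e+12 = -5.536e+11

-5.536e+11 J


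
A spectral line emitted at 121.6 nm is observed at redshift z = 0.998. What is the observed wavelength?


lam_obs = lam_emit * (1 + z) = 121.6 * (1 + 0.998) = 242.9568

242.9568 nm


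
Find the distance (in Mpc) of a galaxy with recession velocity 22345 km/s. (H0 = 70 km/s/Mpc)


d = v / H0 = 22345 / 70 = 319.2143

319.2143 Mpc


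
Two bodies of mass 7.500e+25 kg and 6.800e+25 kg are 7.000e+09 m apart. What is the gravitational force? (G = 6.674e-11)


F = G*m1*m2/r^2 = 6.674e-11 * 7.500e+25 * 6.800e+25 / (7.000e+09)^2 = 6.674e-11 * 5.100e+51 / 4.900e+19 = 6.946e+21

6.946e+21 N


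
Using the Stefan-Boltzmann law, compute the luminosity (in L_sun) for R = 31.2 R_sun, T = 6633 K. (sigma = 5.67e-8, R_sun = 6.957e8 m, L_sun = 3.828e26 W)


R = 31.2 * 6.957e8 m = 2.170584e+10 m. L = 4*pi*R^2*sigma*T^4 = 4*pi*(2.170584e+10)^2 * 5.67e-8 * 6633^4 = 6.498095757e+29 W. L/L_sun = 6.498095757e+29 / 3.828e26 = 1697.5172

1697.5172 L_sun


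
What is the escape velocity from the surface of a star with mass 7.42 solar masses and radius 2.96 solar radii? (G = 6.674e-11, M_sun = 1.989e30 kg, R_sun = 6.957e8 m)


M = 7.42 * 1.989e30 kg = 1.475838e+31 kg; R = 2.96 * 6.957e8 m = 2.059272e+09 m. v_esc = sqrt(2GM/R) = sqrt(2 * 6.674e-11 * 1.475838e+31 / 2.059272e+09) = 978071.459

978071.459 m/s


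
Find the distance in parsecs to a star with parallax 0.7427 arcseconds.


d = 1/p = 1/0.7427 = 1.3464

1.3464 pc


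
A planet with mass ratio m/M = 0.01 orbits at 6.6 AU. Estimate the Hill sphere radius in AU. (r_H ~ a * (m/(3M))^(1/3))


r_H = a * (m/3M)^(1/3) = 6.6 * (0.01/3)^(1/3) = 0.9859

0.9859 AU


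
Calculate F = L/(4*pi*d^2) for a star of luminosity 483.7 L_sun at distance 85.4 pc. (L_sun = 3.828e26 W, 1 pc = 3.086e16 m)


F = L / (4*pi*d^2) = 1.852e+29 / (4*pi*(2.635e+18)^2) = 2.121e-09

2.121e-09 W/m^2


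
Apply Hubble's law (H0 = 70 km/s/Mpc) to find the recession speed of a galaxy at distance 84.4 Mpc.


v = H0 * d = 70 * 84.4 = 5908.0

5908.0 km/s


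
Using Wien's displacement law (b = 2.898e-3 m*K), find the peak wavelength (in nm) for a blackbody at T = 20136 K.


lam_max = b / T = 2.898e-3 / 20136 = 1.439e-07 m = 143.9213 nm

143.9213 nm


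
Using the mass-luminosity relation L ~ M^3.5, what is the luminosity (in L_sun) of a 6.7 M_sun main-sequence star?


L/L_sun = (M/M_sun)^3.5 = 6.7^3.5 = 778.5057

778.5057 L_sun


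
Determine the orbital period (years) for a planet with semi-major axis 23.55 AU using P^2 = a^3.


P = a^(3/2) = 23.55^1.5 = 114.2842

114.2842 years


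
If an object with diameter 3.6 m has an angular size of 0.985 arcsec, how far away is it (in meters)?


D = size / theta_rad, theta_rad = 0.985 * pi/(180*3600) = 4.775e-06, D = 753861.2208

753861.2208 m


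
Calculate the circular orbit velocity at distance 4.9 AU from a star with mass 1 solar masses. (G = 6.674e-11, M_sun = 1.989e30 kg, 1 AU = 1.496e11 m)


v = sqrt(GM/r) = sqrt(6.674e-11 * 1.989e+30 / 7.330e+11) = 13456.9505

13456.9505 m/s


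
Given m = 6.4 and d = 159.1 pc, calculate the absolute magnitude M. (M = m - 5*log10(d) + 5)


M = m - 5*log10(d) + 5 = 6.4 - 5*log10(159.1) + 5 = 0.3916

0.3916


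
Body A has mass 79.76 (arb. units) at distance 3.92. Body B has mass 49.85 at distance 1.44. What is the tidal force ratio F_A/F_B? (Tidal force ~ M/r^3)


Ratio = (M1/r1^3) / (M2/r2^3) = (79.76/3.92^3) / (49.85/1.44^3) = 0.0793

0.0793


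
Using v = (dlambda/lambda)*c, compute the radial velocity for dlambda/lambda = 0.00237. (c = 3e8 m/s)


v = (dlambda/lambda) * c = 0.00237 * 3e8 = 711000.0

711000.0 m/s


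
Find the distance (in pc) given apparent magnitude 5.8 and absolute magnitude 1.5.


d = 10^((m - M + 5)/5) = 10^((5.8 - 1.5 + 5)/5) = 72.4436

72.4436 pc


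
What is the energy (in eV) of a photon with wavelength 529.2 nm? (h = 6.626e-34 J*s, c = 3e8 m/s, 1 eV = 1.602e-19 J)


E = hc/lambda = 6.626e-34 * 3e8 / 5.292e-07 = 3.756e-19 J = 2.3447 eV

2.3447 eV


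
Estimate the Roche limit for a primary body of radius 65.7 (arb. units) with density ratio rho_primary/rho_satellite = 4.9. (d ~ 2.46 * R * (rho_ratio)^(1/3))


d_Roche = 2.46 * 65.7 * 4.9^(1/3) = 274.5148

274.5148


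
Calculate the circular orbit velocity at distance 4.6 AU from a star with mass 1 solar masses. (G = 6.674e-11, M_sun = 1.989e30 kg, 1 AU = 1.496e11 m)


v = sqrt(GM/r) = sqrt(6.674e-11 * 1.989e+30 / 6.882e+11) = 13888.8338

13888.8338 m/s


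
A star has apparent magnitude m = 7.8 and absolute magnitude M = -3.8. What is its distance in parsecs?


d = 10^((m - M + 5)/5) = 10^((7.8 - -3.8 + 5)/5) = 2089.2961

2089.2961 pc


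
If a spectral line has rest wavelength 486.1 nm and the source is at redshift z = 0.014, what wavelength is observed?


lam_obs = lam_emit * (1 + z) = 486.1 * (1 + 0.014) = 492.9054

492.9054 nm


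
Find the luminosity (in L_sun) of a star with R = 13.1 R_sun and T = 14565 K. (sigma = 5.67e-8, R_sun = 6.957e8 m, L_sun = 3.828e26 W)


R = 13.1 * 6.957e8 m = 9.11367e+09 m. L = 4*pi*R^2*sigma*T^4 = 4*pi*(9.11367e+09)^2 * 5.67e-8 * 14565^4 = 2.66330851e+30 W. L/L_sun = 2.66330851e+30 / 3.828e26 = 6957.4412

6957.4412 L_sun


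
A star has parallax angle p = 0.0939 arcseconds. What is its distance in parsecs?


d = 1/p = 1/0.0939 = 10.6496

10.6496 pc


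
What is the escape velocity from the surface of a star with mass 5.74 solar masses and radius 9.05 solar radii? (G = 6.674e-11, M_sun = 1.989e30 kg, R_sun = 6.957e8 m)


M = 5.74 * 1.989e30 kg = 1.141686e+31 kg; R = 9.05 * 6.957e8 m = 6.296085e+09 m. v_esc = sqrt(2GM/R) = sqrt(2 * 6.674e-11 * 1.141686e+31 / 6.296085e+09) = 491978.5243

491978.5243 m/s


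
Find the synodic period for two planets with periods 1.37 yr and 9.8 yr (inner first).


1/P_syn = |1/P1 - 1/P2| = |1/1.37 - 1/9.8| => P_syn = 1.5926

1.5926 years


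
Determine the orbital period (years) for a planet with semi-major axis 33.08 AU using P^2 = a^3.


P = a^(3/2) = 33.08^1.5 = 190.2603

190.2603 years


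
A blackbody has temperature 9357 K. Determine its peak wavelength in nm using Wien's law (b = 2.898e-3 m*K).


lam_max = b / T = 2.898e-3 / 9357 = 3.097e-07 m = 309.7147 nm

309.7147 nm


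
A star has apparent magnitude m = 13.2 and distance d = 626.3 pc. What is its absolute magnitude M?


M = m - 5*log10(d) + 5 = 13.2 - 5*log10(626.3) + 5 = 4.2161

4.2161


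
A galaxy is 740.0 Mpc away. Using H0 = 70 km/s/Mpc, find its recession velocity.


v = H0 * d = 70 * 740.0 = 51800.0

51800.0 km/s


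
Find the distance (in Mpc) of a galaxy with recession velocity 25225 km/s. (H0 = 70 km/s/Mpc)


d = v / H0 = 25225 / 70 = 360.3571

360.3571 Mpc


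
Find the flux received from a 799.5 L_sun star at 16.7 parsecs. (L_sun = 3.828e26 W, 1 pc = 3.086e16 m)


F = L / (4*pi*d^2) = 3.060e+29 / (4*pi*(5.154e+17)^2) = 9.170e-08

9.170e-08 W/m^2


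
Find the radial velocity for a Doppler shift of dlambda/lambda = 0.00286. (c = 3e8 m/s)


v = (dlambda/lambda) * c = 0.00286 * 3e8 = 858000.0

858000.0 m/s


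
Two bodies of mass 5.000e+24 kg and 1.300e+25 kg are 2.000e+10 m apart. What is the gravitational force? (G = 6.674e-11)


F = G*m1*m2/r^2 = 6.674e-11 * 5.000e+24 * 1.300e+25 / (2.000e+10)^2 = 6.674e-11 * 6.500e+49 / 4.000e+20 = 1.085e+19

1.085e+19 N


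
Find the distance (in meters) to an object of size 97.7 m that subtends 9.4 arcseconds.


D = size / theta_rad, theta_rad = 9.4 * pi/(180*3600) = 4.557e-05, D = 2.144e+06

2.144e+06 m


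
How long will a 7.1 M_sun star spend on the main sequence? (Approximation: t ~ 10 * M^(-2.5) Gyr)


t = 10 * M^(-2.5) = 10 * 7.1^(-2.5) = 0.0744

0.0744 Gyr


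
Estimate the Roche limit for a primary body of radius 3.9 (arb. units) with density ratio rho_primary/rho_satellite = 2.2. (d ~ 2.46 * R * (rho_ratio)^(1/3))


d_Roche = 2.46 * 3.9 * 2.2^(1/3) = 12.4779

12.4779


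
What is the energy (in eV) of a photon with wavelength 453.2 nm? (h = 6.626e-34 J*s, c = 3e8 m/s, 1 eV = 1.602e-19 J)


E = hc/lambda = 6.626e-34 * 3e8 / 4.532e-07 = 4.386e-19 J = 2.7379 eV

2.7379 eV


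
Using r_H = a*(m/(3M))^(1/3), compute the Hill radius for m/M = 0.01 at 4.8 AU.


r_H = a * (m/3M)^(1/3) = 4.8 * (0.01/3)^(1/3) = 0.717

0.717 AU


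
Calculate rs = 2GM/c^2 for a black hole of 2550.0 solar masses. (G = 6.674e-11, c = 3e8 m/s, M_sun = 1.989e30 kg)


M = 2550.0 * 1.989e30 kg = 5.07195e+33 kg. rs = 2GM/c^2 = 2 * 6.674e-11 * 5.07195e+33 / (3e8)^2 = 7.522e+06

7.522e+06 m


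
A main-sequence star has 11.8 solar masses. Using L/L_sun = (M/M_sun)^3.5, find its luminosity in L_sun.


L/L_sun = (M/M_sun)^3.5 = 11.8^3.5 = 5644.0003

5644.0003 L_sun


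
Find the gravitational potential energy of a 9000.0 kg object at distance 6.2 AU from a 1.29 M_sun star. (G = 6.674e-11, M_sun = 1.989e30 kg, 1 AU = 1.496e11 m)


M = 1.29 * 1.989e30 kg = 2.56581e+30 kg; r = 6.2 AU * 1.496e11 m/AU = 9.2752e+11 m. U = -GM*m/r = -(6.674e-11 * 2.56581e+30 * 9000.0) / 9.2752e+11 = -1.662e+12

-1.662e+12 J


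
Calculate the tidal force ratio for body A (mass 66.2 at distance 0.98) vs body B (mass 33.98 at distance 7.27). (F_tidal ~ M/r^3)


Ratio = (M1/r1^3) / (M2/r2^3) = (66.2/0.98^3) / (33.98/7.27^3) = 795.3524

795.3524


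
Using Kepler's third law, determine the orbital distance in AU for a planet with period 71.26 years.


a = P^(2/3) = 71.26^(2/3) = 17.1882

17.1882 AU


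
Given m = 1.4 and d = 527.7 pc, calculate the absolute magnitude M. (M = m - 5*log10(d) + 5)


M = m - 5*log10(d) + 5 = 1.4 - 5*log10(527.7) + 5 = -7.2119

-7.2119


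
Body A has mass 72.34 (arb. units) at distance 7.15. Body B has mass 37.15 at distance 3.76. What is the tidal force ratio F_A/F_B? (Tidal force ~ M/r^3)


Ratio = (M1/r1^3) / (M2/r2^3) = (72.34/7.15^3) / (37.15/3.76^3) = 0.2832

0.2832


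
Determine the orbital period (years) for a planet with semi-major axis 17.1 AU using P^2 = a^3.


P = a^(3/2) = 17.1^1.5 = 70.7122

70.7122 years


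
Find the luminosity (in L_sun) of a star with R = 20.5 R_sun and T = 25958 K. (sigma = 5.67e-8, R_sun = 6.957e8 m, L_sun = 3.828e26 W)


R = 20.5 * 6.957e8 m = 1.426185e+10 m. L = 4*pi*R^2*sigma*T^4 = 4*pi*(1.426185e+10)^2 * 5.67e-8 * 25958^4 = 6.580055612e+31 W. L/L_sun = 6.580055612e+31 / 3.828e26 = 171892.7798

171892.7798 L_sun


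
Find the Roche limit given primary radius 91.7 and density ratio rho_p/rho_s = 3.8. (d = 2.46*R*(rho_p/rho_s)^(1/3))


d_Roche = 2.46 * 91.7 * 3.8^(1/3) = 352.0186

352.0186


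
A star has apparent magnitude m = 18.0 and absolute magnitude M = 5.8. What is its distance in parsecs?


d = 10^((m - M + 5)/5) = 10^((18.0 - 5.8 + 5)/5) = 2754.2287

2754.2287 pc


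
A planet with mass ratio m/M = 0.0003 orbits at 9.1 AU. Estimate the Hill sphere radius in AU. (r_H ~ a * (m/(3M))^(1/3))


r_H = a * (m/3M)^(1/3) = 9.1 * (0.0003/3)^(1/3) = 0.4224

0.4224 AU
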